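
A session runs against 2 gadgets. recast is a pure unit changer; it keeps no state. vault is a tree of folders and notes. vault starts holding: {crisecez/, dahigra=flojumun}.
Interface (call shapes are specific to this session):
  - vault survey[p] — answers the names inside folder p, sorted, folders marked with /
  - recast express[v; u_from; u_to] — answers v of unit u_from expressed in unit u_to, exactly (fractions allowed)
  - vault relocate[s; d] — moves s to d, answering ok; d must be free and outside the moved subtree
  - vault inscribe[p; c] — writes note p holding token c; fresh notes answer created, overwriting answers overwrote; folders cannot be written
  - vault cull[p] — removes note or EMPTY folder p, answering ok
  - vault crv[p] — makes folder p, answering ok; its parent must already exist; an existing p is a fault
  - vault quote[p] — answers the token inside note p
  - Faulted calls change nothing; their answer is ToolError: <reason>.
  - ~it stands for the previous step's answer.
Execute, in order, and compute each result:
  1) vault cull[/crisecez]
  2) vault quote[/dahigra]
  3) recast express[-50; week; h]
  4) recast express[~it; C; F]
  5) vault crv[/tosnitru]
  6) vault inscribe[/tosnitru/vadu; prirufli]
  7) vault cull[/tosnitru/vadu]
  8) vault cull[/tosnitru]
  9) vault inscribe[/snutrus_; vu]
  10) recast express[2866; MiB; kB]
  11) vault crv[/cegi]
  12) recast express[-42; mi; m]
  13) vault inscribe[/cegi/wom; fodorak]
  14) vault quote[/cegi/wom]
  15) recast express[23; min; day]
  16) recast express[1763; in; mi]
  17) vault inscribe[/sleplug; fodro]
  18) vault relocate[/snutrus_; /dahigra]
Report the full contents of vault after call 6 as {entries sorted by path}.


Answer: {dahigra=flojumun, tosnitru/, tosnitru/vadu=prirufli}

Derivation:
CALL vault cull[p='/crisecez']
RET  ok
CALL vault quote[p='/dahigra']
RET  flojumun
CALL recast express[v='-50'; u_from='week'; u_to='h']
RET  -8400
CALL recast express[v='~it'; u_from='C'; u_to='F']
RET  -15088
CALL vault crv[p='/tosnitru']
RET  ok
CALL vault inscribe[p='/tosnitru/vadu'; c='prirufli']
RET  created
CALL vault cull[p='/tosnitru/vadu']
RET  ok
CALL vault cull[p='/tosnitru']
RET  ok
CALL vault inscribe[p='/snutrus_'; c='vu']
RET  created
CALL recast express[v='2866'; u_from='MiB'; u_to='kB']
RET  375652352/125
CALL vault crv[p='/cegi']
RET  ok
CALL recast express[v='-42'; u_from='mi'; u_to='m']
RET  -8449056/125
CALL vault inscribe[p='/cegi/wom'; c='fodorak']
RET  created
CALL vault quote[p='/cegi/wom']
RET  fodorak
CALL recast express[v='23'; u_from='min'; u_to='day']
RET  23/1440
CALL recast express[v='1763'; u_from='in'; u_to='mi']
RET  1763/63360
CALL vault inscribe[p='/sleplug'; c='fodro']
RET  created
CALL vault relocate[s='/snutrus_'; d='/dahigra']
RET  ToolError: exists


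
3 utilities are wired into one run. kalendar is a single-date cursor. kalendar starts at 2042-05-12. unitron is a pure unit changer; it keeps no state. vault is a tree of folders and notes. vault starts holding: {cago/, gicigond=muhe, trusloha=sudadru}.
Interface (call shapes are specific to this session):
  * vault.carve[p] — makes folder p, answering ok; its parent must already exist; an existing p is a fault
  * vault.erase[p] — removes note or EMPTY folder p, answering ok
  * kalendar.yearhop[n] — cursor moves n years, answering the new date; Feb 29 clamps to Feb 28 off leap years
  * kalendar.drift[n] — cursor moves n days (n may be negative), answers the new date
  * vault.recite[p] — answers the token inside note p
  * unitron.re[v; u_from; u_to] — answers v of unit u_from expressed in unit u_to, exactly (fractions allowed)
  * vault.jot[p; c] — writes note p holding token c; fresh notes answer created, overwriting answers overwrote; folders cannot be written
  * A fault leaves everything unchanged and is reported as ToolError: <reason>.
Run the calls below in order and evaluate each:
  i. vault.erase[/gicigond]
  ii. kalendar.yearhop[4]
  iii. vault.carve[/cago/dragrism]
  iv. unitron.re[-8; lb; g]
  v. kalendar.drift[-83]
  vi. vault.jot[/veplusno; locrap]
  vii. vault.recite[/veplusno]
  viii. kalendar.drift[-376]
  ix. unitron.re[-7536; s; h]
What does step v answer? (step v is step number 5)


I try erase on p='/gicigond', which returns ok.
Calling yearhop on n='4', and observe 2046-05-12.
I call carve on p='/cago/dragrism', giving ok.
I try re on v='-8', u_from='lb', u_to='g', and get -45359237/12500.
I try drift on n='-83': 2046-02-18.
Next I call jot on p='/veplusno', c='locrap', — result: created.
I run recite on p='/veplusno', → locrap.
I run drift on n='-376', giving 2045-02-07.
Next I call re on v='-7536', u_from='s', u_to='h', which returns -157/75.

Answer: 2046-02-18


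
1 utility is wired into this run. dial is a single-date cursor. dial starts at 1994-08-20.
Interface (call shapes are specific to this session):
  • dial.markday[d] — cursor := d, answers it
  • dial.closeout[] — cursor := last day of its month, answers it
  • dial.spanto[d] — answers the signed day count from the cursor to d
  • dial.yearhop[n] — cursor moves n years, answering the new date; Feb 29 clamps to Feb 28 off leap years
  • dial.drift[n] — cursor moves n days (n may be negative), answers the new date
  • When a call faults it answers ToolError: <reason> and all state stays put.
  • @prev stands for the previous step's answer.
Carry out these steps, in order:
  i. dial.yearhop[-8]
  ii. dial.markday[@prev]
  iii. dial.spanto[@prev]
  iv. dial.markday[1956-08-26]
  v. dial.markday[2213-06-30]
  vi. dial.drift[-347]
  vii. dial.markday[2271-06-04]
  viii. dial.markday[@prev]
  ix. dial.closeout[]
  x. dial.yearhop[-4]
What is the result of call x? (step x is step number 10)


==> yearhop(n=-8)
<== 1986-08-20
==> markday(d=@prev)
<== 1986-08-20
==> spanto(d=@prev)
<== 0
==> markday(d=1956-08-26)
<== 1956-08-26
==> markday(d=2213-06-30)
<== 2213-06-30
==> drift(n=-347)
<== 2212-07-18
==> markday(d=2271-06-04)
<== 2271-06-04
==> markday(d=@prev)
<== 2271-06-04
==> closeout()
<== 2271-06-30
==> yearhop(n=-4)
<== 2267-06-30

Answer: 2267-06-30


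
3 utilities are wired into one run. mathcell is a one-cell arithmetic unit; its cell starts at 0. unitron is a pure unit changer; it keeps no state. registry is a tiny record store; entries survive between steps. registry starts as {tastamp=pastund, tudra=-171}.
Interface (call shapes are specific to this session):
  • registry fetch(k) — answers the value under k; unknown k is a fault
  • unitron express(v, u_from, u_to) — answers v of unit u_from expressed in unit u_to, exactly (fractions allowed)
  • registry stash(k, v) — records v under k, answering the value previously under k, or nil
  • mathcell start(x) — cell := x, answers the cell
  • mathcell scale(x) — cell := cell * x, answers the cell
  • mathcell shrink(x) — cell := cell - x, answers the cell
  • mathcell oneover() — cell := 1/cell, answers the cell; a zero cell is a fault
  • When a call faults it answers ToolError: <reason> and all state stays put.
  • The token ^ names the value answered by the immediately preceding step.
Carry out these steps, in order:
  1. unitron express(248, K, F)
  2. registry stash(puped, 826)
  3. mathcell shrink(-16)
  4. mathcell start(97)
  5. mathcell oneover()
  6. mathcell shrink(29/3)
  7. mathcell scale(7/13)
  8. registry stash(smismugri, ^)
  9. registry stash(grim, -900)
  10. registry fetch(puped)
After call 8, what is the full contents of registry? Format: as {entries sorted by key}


Answer: {puped=826, smismugri=-19670/3783, tastamp=pastund, tudra=-171}

Derivation:
;; unitron express(v→248, u_from→K, u_to→F) -> -1327/100
;; registry stash(k→puped, v→826) -> nil
;; mathcell shrink(x→-16) -> 16
;; mathcell start(x→97) -> 97
;; mathcell oneover() -> 1/97
;; mathcell shrink(x→29/3) -> -2810/291
;; mathcell scale(x→7/13) -> -19670/3783
;; registry stash(k→smismugri, v→^) -> nil
;; registry stash(k→grim, v→-900) -> nil
;; registry fetch(k→puped) -> 826


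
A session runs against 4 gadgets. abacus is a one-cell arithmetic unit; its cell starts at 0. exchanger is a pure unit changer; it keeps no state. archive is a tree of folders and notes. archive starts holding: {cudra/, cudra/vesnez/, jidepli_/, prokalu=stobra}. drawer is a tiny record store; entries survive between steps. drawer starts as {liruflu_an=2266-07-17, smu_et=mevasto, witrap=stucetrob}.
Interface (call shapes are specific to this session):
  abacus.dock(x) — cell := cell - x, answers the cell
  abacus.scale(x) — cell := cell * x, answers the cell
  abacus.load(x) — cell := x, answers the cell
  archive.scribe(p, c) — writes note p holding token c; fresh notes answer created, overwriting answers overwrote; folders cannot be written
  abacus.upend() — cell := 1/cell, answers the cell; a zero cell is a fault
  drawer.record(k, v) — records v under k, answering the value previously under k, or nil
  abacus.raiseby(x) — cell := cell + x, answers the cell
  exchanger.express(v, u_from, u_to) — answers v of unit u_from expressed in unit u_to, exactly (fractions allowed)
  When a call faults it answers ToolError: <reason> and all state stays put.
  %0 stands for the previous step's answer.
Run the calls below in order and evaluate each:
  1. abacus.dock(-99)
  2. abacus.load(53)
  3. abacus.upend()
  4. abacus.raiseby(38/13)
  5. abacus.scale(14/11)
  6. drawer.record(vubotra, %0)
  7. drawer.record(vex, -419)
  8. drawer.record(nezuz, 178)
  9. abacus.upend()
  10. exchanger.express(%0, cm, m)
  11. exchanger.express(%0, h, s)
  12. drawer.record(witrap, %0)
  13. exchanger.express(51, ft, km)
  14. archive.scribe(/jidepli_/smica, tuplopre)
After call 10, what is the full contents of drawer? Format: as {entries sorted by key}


// 1. abacus.dock(x='-99') == 99
// 2. abacus.load(x='53') == 53
// 3. abacus.upend() == 1/53
// 4. abacus.raiseby(x='38/13') == 2027/689
// 5. abacus.scale(x='14/11') == 28378/7579
// 6. drawer.record(k='vubotra', v='%0') == nil
// 7. drawer.record(k='vex', v='-419') == nil
// 8. drawer.record(k='nezuz', v='178') == nil
// 9. abacus.upend() == 7579/28378
// 10. exchanger.express(v='%0', u_from='cm', u_to='m') == 7579/2837800
// 11. exchanger.express(v='%0', u_from='h', u_to='s') == 136422/14189
// 12. drawer.record(k='witrap', v='%0') == stucetrob
// 13. exchanger.express(v='51', u_from='ft', u_to='km') == 19431/1250000
// 14. archive.scribe(p='/jidepli_/smica', c='tuplopre') == created

Answer: {liruflu_an=2266-07-17, nezuz=178, smu_et=mevasto, vex=-419, vubotra=28378/7579, witrap=stucetrob}


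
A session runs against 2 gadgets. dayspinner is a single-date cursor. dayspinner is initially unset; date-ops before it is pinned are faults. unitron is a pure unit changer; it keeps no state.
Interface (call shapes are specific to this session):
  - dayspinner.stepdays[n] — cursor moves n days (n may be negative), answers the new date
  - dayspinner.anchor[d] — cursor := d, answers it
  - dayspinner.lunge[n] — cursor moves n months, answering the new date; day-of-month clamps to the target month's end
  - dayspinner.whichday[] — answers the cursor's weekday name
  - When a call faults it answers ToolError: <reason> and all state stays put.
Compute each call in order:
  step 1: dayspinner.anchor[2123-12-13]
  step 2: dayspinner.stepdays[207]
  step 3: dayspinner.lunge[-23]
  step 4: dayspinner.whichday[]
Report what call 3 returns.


Invoking anchor passing 2123-12-13, — result: 2123-12-13.
Using stepdays passing 207, → 2124-07-07.
Then lunge passing -23, and see 2122-08-07.
I use whichday: Friday.

Answer: 2122-08-07


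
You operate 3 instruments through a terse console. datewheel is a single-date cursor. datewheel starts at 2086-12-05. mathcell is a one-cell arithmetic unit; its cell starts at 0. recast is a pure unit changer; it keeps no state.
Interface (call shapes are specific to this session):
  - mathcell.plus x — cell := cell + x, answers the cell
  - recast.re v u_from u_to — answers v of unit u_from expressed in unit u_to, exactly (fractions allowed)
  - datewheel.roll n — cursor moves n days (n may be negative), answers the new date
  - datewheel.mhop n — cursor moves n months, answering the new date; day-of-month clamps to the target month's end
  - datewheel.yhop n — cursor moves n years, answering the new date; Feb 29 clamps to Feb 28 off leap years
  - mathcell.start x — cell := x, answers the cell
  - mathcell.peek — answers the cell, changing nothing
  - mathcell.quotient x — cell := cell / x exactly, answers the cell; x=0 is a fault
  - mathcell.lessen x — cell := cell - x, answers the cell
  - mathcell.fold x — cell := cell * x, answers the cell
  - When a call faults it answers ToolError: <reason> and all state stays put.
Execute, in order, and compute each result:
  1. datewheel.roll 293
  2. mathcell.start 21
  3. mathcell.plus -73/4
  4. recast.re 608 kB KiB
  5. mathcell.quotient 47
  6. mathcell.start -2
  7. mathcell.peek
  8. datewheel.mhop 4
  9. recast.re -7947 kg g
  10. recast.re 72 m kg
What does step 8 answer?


Act: datewheel.roll[n→293]
Obs: 2087-09-24
Act: mathcell.start[x→21]
Obs: 21
Act: mathcell.plus[x→-73/4]
Obs: 11/4
Act: recast.re[v→608; u_from→kB; u_to→KiB]
Obs: 2375/4
Act: mathcell.quotient[x→47]
Obs: 11/188
Act: mathcell.start[x→-2]
Obs: -2
Act: mathcell.peek[]
Obs: -2
Act: datewheel.mhop[n→4]
Obs: 2088-01-24
Act: recast.re[v→-7947; u_from→kg; u_to→g]
Obs: -7947000
Act: recast.re[v→72; u_from→m; u_to→kg]
Obs: ToolError: incompatible units

Answer: 2088-01-24


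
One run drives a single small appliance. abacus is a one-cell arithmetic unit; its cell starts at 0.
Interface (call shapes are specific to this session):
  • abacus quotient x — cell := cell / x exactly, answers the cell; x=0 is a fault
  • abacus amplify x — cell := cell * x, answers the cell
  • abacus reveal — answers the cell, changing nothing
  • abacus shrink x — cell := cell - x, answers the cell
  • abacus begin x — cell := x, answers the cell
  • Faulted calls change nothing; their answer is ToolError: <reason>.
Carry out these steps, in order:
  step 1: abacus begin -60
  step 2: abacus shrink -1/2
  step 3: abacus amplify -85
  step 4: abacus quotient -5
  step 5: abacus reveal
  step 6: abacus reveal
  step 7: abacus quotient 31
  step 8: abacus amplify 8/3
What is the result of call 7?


Answer: -2023/62

Derivation:
I try abacus begin(x→-60), and see -60.
I invoke abacus shrink(x→-1/2), and see -119/2.
Next I call abacus amplify(x→-85), giving 10115/2.
I invoke abacus quotient(x→-5), — result: -2023/2.
Now I run abacus reveal(), which returns -2023/2.
Invoking abacus reveal, and see -2023/2.
I call abacus quotient(x→31), and observe -2023/62.
Now I run abacus amplify(x→8/3), — result: -8092/93.


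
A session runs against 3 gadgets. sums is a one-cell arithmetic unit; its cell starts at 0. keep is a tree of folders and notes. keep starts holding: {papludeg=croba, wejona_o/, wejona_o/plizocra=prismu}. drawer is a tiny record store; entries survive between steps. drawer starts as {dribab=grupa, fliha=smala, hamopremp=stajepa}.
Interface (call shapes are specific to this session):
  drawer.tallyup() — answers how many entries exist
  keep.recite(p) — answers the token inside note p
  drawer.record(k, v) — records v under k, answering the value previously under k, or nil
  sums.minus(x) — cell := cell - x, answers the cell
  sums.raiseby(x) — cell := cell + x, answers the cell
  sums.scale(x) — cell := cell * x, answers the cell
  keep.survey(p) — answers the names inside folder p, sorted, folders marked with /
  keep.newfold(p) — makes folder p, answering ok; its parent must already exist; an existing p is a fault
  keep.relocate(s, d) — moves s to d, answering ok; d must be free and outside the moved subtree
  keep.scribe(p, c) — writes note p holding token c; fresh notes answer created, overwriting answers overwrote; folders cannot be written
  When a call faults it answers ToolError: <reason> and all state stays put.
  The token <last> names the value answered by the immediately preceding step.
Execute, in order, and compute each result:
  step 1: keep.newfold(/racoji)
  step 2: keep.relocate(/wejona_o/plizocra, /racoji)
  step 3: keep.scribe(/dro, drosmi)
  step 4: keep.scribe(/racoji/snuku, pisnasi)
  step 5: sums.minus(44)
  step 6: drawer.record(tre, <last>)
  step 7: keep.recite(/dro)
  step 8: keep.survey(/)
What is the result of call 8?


Answer: [dro, papludeg, racoji/, wejona_o/]

Derivation:
Then newfold using p=/racoji, and observe ok.
Now I run relocate using s=/wejona_o/plizocra, d=/racoji, — result: ToolError: exists.
Invoking scribe using p=/dro, c=drosmi, yielding created.
I use scribe using p=/racoji/snuku, c=pisnasi, — result: created.
Calling minus using x=44, and get -44.
Calling record using k=tre, v=<last>, yielding nil.
Then recite using p=/dro, — result: drosmi.
I invoke survey using p=/: [dro, papludeg, racoji/, wejona_o/].


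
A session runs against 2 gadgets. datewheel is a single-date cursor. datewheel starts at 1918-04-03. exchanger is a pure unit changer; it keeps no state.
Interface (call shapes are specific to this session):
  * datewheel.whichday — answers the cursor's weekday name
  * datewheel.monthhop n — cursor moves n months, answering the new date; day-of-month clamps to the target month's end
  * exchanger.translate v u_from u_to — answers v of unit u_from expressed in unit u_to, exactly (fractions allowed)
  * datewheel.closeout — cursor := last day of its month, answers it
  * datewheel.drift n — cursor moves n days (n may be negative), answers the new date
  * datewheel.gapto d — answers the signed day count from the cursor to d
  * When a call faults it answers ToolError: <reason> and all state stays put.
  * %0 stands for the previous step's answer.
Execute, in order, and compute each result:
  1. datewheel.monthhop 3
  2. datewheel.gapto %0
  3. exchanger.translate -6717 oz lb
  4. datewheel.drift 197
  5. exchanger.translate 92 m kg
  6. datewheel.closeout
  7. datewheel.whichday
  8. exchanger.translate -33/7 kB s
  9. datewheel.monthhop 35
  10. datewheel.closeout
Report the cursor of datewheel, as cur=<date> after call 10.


$ datewheel.monthhop n='3'
  1918-07-03
$ datewheel.gapto d='%0'
  0
$ exchanger.translate v='-6717' u_from='oz' u_to='lb'
  -6717/16
$ datewheel.drift n='197'
  1919-01-16
$ exchanger.translate v='92' u_from='m' u_to='kg'
  ToolError: incompatible units
$ datewheel.closeout
  1919-01-31
$ datewheel.whichday
  Friday
$ exchanger.translate v='-33/7' u_from='kB' u_to='s'
  ToolError: incompatible units
$ datewheel.monthhop n='35'
  1921-12-31
$ datewheel.closeout
  1921-12-31

Answer: cur=1921-12-31


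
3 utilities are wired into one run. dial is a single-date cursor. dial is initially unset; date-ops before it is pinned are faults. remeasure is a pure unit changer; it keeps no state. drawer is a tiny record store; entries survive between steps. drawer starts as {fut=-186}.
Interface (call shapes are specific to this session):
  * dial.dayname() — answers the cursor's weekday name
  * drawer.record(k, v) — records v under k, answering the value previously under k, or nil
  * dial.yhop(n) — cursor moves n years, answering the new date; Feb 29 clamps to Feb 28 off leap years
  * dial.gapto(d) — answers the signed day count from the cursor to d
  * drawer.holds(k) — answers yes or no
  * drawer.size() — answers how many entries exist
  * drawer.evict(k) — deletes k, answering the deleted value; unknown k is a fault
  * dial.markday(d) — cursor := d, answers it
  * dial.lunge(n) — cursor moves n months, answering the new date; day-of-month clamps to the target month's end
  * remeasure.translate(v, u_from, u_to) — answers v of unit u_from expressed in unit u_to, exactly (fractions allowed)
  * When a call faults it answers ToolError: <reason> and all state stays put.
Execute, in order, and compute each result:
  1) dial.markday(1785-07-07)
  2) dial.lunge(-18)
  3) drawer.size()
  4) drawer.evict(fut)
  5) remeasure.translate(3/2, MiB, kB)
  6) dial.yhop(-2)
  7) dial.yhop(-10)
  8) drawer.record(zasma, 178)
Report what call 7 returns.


Calling markday with d='1785-07-07', yielding 1785-07-07.
Then lunge with n='-18', giving 1784-01-07.
I run size(), which returns 1.
I run evict with k='fut', giving -186.
Now I run translate with v='3/2', u_from='MiB', u_to='kB', — result: 196608/125.
Then yhop with n='-2', and get 1782-01-07.
I use yhop with n='-10', which returns 1772-01-07.
Now I run record with k='zasma', v='178': nil.

Answer: 1772-01-07


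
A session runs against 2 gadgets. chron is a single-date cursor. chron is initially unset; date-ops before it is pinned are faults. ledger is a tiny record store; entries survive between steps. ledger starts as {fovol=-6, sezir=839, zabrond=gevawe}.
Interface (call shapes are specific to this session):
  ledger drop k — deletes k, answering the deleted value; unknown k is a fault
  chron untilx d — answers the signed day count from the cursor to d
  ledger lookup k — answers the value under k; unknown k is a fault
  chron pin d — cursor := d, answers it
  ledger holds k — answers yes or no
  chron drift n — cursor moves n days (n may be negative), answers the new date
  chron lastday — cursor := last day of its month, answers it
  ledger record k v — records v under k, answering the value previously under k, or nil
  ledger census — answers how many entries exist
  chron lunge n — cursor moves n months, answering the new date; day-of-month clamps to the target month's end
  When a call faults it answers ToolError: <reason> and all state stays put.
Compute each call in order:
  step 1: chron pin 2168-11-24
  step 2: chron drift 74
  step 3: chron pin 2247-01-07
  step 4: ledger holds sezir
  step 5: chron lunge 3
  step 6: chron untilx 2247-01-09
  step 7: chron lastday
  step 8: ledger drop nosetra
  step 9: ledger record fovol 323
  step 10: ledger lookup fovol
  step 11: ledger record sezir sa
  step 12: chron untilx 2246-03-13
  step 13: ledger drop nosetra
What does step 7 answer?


~$ chron pin 2168-11-24
  2168-11-24
~$ chron drift 74
  2169-02-06
~$ chron pin 2247-01-07
  2247-01-07
~$ ledger holds sezir
  yes
~$ chron lunge 3
  2247-04-07
~$ chron untilx 2247-01-09
  -88
~$ chron lastday
  2247-04-30
~$ ledger drop nosetra
  ToolError: no such key nosetra
~$ ledger record fovol 323
  -6
~$ ledger lookup fovol
  323
~$ ledger record sezir sa
  839
~$ chron untilx 2246-03-13
  -413
~$ ledger drop nosetra
  ToolError: no such key nosetra

Answer: 2247-04-30


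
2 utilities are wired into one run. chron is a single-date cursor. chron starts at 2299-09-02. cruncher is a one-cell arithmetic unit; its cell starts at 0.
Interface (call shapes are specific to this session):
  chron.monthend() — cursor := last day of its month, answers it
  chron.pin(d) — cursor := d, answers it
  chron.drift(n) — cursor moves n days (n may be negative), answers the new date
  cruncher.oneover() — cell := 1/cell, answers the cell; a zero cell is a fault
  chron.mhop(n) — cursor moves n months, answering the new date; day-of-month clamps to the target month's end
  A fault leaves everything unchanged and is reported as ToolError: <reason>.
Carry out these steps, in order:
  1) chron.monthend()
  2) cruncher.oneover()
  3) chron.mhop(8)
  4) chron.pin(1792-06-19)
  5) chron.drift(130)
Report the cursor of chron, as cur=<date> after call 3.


Act: chron.monthend[]
Obs: 2299-09-30
Act: cruncher.oneover[]
Obs: ToolError: reciprocal of zero
Act: chron.mhop[n→8]
Obs: 2300-05-30
Act: chron.pin[d→1792-06-19]
Obs: 1792-06-19
Act: chron.drift[n→130]
Obs: 1792-10-27

Answer: cur=2300-05-30


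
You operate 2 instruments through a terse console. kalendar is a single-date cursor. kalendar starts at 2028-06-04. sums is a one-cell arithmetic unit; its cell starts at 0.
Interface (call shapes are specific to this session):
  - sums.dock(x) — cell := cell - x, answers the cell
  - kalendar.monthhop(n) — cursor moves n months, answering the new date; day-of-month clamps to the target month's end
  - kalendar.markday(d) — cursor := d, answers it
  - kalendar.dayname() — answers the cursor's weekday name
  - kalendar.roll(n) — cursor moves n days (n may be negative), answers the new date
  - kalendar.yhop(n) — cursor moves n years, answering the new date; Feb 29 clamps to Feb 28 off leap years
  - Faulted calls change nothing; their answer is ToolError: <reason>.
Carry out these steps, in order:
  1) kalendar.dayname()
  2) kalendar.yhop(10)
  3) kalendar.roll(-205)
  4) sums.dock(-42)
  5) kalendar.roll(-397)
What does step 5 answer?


Answer: 2036-10-10

Derivation:
CALL kalendar.dayname[]
RET  Sunday
CALL kalendar.yhop[10]
RET  2038-06-04
CALL kalendar.roll[-205]
RET  2037-11-11
CALL sums.dock[-42]
RET  42
CALL kalendar.roll[-397]
RET  2036-10-10


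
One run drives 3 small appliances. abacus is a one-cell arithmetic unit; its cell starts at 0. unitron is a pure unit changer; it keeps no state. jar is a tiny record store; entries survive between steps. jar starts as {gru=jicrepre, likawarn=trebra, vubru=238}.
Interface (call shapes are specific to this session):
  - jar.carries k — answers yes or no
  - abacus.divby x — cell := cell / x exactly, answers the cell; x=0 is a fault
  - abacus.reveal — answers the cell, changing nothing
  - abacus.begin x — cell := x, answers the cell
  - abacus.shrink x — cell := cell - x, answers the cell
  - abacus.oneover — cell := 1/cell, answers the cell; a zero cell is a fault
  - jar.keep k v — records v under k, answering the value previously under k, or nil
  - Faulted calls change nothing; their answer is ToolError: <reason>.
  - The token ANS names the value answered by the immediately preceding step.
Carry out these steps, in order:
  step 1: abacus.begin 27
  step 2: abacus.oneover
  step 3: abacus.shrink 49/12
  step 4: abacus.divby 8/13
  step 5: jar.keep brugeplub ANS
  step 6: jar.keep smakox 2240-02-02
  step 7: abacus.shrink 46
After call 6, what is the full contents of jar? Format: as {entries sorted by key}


Answer: {brugeplub=-5681/864, gru=jicrepre, likawarn=trebra, smakox=2240-02-02, vubru=238}

Derivation:
~$ abacus.begin x: 27
:: 27
~$ abacus.oneover
:: 1/27
~$ abacus.shrink x: 49/12
:: -437/108
~$ abacus.divby x: 8/13
:: -5681/864
~$ jar.keep k: brugeplub v: ANS
:: nil
~$ jar.keep k: smakox v: 2240-02-02
:: nil
~$ abacus.shrink x: 46
:: -45425/864


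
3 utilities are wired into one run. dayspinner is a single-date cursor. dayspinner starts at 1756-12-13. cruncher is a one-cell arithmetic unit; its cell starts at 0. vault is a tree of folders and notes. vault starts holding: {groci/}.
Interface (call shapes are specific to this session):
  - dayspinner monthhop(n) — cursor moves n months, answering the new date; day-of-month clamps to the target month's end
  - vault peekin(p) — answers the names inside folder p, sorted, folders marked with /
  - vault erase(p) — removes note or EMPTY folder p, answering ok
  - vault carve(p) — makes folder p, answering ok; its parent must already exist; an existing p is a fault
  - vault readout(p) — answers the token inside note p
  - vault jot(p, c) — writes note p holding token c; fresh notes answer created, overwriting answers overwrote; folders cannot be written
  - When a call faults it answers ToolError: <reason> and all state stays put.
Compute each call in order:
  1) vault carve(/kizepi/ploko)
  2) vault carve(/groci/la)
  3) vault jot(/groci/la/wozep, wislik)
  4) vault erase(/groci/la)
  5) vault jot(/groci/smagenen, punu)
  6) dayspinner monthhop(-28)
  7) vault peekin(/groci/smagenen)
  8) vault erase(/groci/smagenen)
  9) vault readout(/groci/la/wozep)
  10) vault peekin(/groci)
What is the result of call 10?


→ vault carve(/kizepi/ploko)
← ToolError: no parent
→ vault carve(/groci/la)
← ok
→ vault jot(/groci/la/wozep, wislik)
← created
→ vault erase(/groci/la)
← ToolError: not empty
→ vault jot(/groci/smagenen, punu)
← created
→ dayspinner monthhop(-28)
← 1754-08-13
→ vault peekin(/groci/smagenen)
← ToolError: not a directory
→ vault erase(/groci/smagenen)
← ok
→ vault readout(/groci/la/wozep)
← wislik
→ vault peekin(/groci)
← [la/]

Answer: [la/]


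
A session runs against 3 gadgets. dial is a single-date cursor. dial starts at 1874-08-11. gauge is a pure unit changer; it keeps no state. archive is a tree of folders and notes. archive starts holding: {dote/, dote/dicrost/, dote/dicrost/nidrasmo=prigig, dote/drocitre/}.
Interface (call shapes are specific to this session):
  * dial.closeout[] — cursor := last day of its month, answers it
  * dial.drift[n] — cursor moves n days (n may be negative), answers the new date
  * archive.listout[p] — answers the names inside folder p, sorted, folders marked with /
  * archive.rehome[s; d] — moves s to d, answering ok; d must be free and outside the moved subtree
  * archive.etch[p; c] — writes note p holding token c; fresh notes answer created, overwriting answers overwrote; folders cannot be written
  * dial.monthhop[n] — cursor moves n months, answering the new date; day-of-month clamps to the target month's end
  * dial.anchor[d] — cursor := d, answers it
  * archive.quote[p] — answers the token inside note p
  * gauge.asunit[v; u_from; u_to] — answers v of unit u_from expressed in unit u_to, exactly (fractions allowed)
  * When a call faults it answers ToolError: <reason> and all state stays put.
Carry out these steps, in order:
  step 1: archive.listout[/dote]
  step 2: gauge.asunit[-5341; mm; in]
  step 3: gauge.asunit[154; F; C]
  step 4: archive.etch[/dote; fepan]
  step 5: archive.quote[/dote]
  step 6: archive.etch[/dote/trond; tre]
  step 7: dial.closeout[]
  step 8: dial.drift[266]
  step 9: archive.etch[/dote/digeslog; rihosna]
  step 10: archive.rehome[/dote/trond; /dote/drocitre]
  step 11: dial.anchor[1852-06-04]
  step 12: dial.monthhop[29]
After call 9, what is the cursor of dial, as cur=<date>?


Answer: cur=1875-05-24

Derivation:
Using archive.listout with p: /dote: [dicrost/, drocitre/].
Using gauge.asunit with v: -5341, u_from: mm, u_to: in, → -26705/127.
I invoke gauge.asunit with v: 154, u_from: F, u_to: C, and see 610/9.
Now I run archive.etch with p: /dote, c: fepan, and observe ToolError: is a directory.
I use archive.quote with p: /dote, and observe ToolError: is a directory.
I use archive.etch with p: /dote/trond, c: tre, and get created.
I call dial.closeout(), yielding 1874-08-31.
I run dial.drift with n: 266, giving 1875-05-24.
Now I run archive.etch with p: /dote/digeslog, c: rihosna, giving created.
I call archive.rehome with s: /dote/trond, d: /dote/drocitre: ToolError: exists.
I invoke dial.anchor with d: 1852-06-04, → 1852-06-04.
I use dial.monthhop with n: 29: 1854-11-04.


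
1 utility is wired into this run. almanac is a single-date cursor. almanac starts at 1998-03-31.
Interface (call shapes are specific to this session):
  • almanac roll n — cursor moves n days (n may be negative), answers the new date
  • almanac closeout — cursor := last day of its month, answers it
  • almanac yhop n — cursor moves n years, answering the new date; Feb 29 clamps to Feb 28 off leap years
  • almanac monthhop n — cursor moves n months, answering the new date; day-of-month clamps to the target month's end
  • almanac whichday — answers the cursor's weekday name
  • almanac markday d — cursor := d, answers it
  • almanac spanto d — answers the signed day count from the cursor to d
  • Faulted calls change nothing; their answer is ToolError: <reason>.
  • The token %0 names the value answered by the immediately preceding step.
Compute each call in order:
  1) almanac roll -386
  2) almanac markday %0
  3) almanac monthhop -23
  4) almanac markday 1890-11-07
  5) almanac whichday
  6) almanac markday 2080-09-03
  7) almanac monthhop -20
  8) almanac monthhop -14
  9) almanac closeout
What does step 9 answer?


Answer: 2077-11-30

Derivation:
Invoking almanac roll on n: -386: 1997-03-10.
I use almanac markday on d: %0, and observe 1997-03-10.
I invoke almanac monthhop on n: -23, and see 1995-04-10.
I try almanac markday on d: 1890-11-07, which returns 1890-11-07.
I call almanac whichday(), — result: Friday.
Calling almanac markday on d: 2080-09-03, and get 2080-09-03.
I run almanac monthhop on n: -20, and get 2079-01-03.
Calling almanac monthhop on n: -14, and see 2077-11-03.
I call almanac closeout, and see 2077-11-30.


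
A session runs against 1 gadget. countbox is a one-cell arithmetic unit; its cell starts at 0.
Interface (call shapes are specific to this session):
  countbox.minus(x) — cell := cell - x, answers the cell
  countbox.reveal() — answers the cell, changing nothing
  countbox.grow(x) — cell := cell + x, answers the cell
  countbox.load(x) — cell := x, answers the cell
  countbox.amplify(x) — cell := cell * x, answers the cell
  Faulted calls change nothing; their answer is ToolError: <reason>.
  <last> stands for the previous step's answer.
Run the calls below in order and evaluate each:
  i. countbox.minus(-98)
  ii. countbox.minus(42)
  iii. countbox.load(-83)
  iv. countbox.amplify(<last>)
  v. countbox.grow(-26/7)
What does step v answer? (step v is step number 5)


Answer: 48197/7

Derivation:
CALL countbox.minus[-98]
RET  98
CALL countbox.minus[42]
RET  56
CALL countbox.load[-83]
RET  -83
CALL countbox.amplify[<last>]
RET  6889
CALL countbox.grow[-26/7]
RET  48197/7


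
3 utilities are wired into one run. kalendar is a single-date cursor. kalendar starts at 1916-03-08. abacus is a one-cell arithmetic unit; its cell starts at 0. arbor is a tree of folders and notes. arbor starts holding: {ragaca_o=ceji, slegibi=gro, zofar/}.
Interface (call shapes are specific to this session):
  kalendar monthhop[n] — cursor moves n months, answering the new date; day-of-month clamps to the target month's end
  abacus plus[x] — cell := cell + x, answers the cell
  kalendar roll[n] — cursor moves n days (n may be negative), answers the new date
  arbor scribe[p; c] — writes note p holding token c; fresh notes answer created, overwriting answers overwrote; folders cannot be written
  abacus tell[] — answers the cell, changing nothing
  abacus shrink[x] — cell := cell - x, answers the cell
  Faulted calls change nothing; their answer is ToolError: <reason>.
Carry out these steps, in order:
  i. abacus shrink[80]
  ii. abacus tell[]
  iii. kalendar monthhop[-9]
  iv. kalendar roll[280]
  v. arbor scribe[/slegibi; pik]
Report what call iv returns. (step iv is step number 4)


Answer: 1916-03-14

Derivation:
Now I run abacus shrink using x=80, — result: -80.
Next I call abacus tell, → -80.
Using kalendar monthhop using n=-9, and observe 1915-06-08.
Using kalendar roll using n=280, yielding 1916-03-14.
I run arbor scribe using p=/slegibi, c=pik, which returns overwrote.


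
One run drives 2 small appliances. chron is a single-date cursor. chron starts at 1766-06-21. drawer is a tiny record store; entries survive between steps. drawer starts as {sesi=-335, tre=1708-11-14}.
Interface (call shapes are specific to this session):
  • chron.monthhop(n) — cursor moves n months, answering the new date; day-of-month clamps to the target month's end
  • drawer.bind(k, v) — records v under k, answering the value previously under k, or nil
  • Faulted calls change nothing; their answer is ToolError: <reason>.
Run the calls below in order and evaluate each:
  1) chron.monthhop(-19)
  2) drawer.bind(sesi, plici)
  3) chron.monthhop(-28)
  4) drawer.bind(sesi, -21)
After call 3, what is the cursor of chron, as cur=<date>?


# 1. monthhop(n: -19) => 1764-11-21
# 2. bind(k: sesi, v: plici) => -335
# 3. monthhop(n: -28) => 1762-07-21
# 4. bind(k: sesi, v: -21) => plici

Answer: cur=1762-07-21


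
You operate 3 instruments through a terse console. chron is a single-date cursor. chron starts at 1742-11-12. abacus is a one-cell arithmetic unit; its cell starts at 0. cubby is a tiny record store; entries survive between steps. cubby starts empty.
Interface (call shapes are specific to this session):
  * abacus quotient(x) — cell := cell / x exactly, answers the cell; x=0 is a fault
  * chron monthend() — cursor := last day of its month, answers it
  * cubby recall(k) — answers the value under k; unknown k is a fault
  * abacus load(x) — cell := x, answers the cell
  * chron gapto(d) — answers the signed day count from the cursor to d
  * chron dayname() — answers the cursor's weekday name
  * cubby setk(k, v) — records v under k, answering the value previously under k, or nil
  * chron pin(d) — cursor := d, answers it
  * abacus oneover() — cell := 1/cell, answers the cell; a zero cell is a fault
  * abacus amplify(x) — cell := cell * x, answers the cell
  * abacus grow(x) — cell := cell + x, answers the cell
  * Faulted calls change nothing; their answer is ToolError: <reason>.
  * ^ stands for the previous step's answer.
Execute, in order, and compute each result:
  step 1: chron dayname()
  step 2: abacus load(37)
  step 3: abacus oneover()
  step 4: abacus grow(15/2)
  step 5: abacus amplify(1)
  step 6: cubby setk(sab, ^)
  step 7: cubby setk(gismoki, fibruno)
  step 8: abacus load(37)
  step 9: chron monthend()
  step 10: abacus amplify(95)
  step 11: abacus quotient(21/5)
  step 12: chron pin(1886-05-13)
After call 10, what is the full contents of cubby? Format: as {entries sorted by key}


Act: chron dayname[]
Obs: Monday
Act: abacus load[x→37]
Obs: 37
Act: abacus oneover[]
Obs: 1/37
Act: abacus grow[x→15/2]
Obs: 557/74
Act: abacus amplify[x→1]
Obs: 557/74
Act: cubby setk[k→sab; v→^]
Obs: nil
Act: cubby setk[k→gismoki; v→fibruno]
Obs: nil
Act: abacus load[x→37]
Obs: 37
Act: chron monthend[]
Obs: 1742-11-30
Act: abacus amplify[x→95]
Obs: 3515
Act: abacus quotient[x→21/5]
Obs: 17575/21
Act: chron pin[d→1886-05-13]
Obs: 1886-05-13

Answer: {gismoki=fibruno, sab=557/74}


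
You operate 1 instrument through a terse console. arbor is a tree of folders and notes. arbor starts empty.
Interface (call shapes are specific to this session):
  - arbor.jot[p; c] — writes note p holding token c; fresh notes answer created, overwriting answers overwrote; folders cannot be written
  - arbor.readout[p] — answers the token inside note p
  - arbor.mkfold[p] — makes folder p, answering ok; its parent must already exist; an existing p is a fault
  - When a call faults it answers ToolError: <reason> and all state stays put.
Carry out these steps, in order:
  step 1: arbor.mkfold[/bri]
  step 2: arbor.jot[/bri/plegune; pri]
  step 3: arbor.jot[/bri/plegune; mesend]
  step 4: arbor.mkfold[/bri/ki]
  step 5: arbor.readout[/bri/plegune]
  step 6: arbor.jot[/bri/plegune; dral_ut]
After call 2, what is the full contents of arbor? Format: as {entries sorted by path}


Answer: {bri/, bri/plegune=pri}

Derivation:
CALL mkfold[p→/bri]
RET  ok
CALL jot[p→/bri/plegune; c→pri]
RET  created
CALL jot[p→/bri/plegune; c→mesend]
RET  overwrote
CALL mkfold[p→/bri/ki]
RET  ok
CALL readout[p→/bri/plegune]
RET  mesend
CALL jot[p→/bri/plegune; c→dral_ut]
RET  overwrote


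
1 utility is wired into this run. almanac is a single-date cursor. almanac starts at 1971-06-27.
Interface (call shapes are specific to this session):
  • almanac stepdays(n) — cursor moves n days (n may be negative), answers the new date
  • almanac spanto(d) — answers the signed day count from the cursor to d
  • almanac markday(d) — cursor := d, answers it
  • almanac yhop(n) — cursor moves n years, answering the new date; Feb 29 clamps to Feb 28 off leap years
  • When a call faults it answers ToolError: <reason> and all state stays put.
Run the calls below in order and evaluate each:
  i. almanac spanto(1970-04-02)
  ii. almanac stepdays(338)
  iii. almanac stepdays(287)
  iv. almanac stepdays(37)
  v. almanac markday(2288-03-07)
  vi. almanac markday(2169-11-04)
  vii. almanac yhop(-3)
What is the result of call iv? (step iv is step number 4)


>>> almanac spanto d→1970-04-02
:: -451
>>> almanac stepdays n→338
:: 1972-05-30
>>> almanac stepdays n→287
:: 1973-03-13
>>> almanac stepdays n→37
:: 1973-04-19
>>> almanac markday d→2288-03-07
:: 2288-03-07
>>> almanac markday d→2169-11-04
:: 2169-11-04
>>> almanac yhop n→-3
:: 2166-11-04

Answer: 1973-04-19
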